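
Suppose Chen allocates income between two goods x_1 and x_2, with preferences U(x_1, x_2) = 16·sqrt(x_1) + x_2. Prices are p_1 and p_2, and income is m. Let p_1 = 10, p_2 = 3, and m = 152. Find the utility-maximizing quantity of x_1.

Set MRS = p_1/p_2: 8·x_1^(−1/2) = p_1/p_2.
Solve: √x_1 = 8·p_2/p_1, so x_1*(p_1,p_2) = (8·p_2/p_1)², and x_2* = (m − p_1·x_1*)/p_2.
Plugging in: x_1* = (8·3/10)² = 5.76.

x_1* = 5.76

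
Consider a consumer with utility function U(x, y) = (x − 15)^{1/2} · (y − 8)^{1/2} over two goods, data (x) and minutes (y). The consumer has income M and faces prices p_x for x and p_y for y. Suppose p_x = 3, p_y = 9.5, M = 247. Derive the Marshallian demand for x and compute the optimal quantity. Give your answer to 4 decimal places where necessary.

x* = 36

MRS = (y−8)/(x−15). Tangency with p_x/p_y gives y−8 = (p_x/p_y)·(x−15).
After buying the subsistence bundle (15, 8), a share 0.5 of the remaining income goes to x: x* = 15 + 0.5·(M − 15p_x − 8p_y)/p_x.
Discretionary income = 247 − 15·3 − 8·9.5 = 126; x* = 15 + 0.5·126/3 = 36.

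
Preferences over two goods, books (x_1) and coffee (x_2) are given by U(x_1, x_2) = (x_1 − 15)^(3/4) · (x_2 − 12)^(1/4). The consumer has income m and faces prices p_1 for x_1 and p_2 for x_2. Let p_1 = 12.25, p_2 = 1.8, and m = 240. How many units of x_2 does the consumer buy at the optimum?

Let x_1' = x_1−15, x_2' = x_2−12. MRS = 3·x_2'/x_1' = p_1/p_2.
Substituting into the budget: x_1* = 15 + 0.75·(m − 15·p_1 − 12·p_2)/p_1, and x_2* = 12 + 0.25·(…)/p_2.
Discretionary income = 240 − 15·12.25 − 12·1.8 = 34.65; x_2* = 12 + 0.25·34.65/1.8 = 16.8125.

x_2* = 16.8125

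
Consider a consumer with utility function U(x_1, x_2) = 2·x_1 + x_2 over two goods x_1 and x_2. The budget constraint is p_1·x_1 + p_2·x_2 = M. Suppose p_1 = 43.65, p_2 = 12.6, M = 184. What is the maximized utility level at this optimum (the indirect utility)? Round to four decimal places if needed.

Linear utility — the consumer picks whichever good has higher MU/price: 2/43.65 = 0.0458 vs 1/12.6 = 0.0794.
x_2 gives more utility per dollar, so spend all income on x_2: x_2* = M/p_2, x_1* = 0.
Numerically: x_1* = 0, x_2* = 14.6032.
Utility at the optimum: U(0, 14.6032) = 14.6032.

V = 14.6032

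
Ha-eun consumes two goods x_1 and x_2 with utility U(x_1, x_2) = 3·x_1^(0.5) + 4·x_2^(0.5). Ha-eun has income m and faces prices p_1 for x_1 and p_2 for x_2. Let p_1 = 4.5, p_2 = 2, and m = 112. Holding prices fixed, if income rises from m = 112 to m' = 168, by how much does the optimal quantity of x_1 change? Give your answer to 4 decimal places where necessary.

Δx_1* = 2.4889

Substitute x_2 = (x_2/x_1)·x_1 into the budget: x_1* = m/(p_1 + p_2·(x_2/x_1)).
Numerically x_2/x_1 = 9, so x_1* = 112/(4.5 + 2·9) = 4.9778.
At m' = 168: x_1* = 7.4667. Change: 7.4667 − 4.9778 = 2.4889.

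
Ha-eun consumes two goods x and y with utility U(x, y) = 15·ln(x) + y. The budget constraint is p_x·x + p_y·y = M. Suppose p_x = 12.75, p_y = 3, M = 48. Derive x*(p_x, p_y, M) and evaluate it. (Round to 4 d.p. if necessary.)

x* = 3.5294

MU_x = 15/x, MU_y = 1. Tangency: 15/x = p_x/p_y.
So x*(p_x,p_y) = 15·p_y/p_x, independent of income; and y* = (M − 15·p_y)/p_y.
At the given prices: x* = 15·3/12.75 = 3.5294.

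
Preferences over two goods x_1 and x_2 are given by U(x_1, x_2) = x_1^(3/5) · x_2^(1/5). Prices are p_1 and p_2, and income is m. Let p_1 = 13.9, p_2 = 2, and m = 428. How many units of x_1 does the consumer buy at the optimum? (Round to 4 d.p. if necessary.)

MU_x_1/MU_x_2 = (0.6·x_2)/(0.2·x_1); tangency sets this equal to p_1/p_2.
So 0.6·p_2·x_2 = 0.2·p_1·x_1; combined with the budget, a share 0.75 of income goes to x_1.
Demand: x_1*(p_1,p_2,m) = 0.75·m/p_1 and x_2* = 0.25·m/p_2.
At p_1=13.9, p_2=2, m=428: x_1* = 0.75·428/13.9 = 23.0935.

x_1* = 23.0935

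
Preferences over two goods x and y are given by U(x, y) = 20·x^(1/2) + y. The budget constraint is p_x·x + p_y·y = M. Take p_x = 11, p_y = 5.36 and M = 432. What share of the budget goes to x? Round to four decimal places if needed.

MU_x = 10/√x, MU_y = 1. Tangency: 10/√x = p_x/p_y.
Solve: √x = 10·p_y/p_x, so x*(p_x,p_y) = (10·p_y/p_x)², and y* = (M − p_x·x*)/p_y.
Plugging in: x* = (10·5.36/11)² = 23.7435, y* = 31.8697.
Expenditure on x: 11·23.7435 = 261.1782; share = 0.6046.

share on x = 0.6046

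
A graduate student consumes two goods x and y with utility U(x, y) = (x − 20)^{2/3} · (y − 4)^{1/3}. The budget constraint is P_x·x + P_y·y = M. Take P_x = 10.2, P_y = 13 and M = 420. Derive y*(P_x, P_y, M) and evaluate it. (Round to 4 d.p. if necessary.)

y* = 8.2051

MRS = 2·(y−4)/(x−20). Tangency with P_x/P_y gives y−4 = (1/2)·(P_x/P_y)·(x−20).
After buying the subsistence bundle (20, 4), a share 2/3 of the remaining income goes to x: x* = 20 + 2/3·(M − 20P_x − 4P_y)/P_x.
Discretionary income = 420 − 20·10.2 − 4·13 = 164; y* = 4 + 1/3·164/13 = 8.2051.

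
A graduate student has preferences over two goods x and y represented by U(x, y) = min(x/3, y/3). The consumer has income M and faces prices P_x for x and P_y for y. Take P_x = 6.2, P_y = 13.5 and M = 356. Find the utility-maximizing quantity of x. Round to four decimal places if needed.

Leontief preferences: the optimum is at the kink where x/3 = y/3, i.e. y = x.
Budget: P_x·x + P_y·x = M, so (3·P_x + 3·P_y)·x = 3·M.
Demand: x*(P_x,P_y,M) = 3·M/(3·P_x + 3·P_y), y* = 3·M/(3·P_x + 3·P_y).
Here 3·6.2 + 3·13.5 = 59.1, giving x* = 18.0711.

x* = 18.0711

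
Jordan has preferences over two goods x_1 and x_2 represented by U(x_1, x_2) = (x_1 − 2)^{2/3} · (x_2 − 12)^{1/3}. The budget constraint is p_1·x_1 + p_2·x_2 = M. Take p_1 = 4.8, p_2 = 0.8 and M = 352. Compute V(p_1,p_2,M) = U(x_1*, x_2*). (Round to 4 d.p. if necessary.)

V = 66.664

After buying the subsistence bundle (2, 12), a share 2/3 of the remaining income goes to x_1: x_1* = 2 + 2/3·(M − 2p_1 − 12p_2)/p_1.
Discretionary income = 352 − 2·4.8 − 12·0.8 = 332.8; x_1* = 2 + 2/3·332.8/4.8 = 48.2222; x_2* = 12 + 1/3·332.8/0.8 = 150.6667.
Utility at the optimum: U(48.2222, 150.6667) = 66.664.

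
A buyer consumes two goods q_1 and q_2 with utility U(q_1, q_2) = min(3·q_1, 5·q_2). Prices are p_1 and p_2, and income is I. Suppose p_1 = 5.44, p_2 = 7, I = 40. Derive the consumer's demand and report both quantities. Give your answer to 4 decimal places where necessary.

q_1* = 4.1494, q_2* = 2.4896

Demand: q_1*(p_1,p_2,I) = 5·I/(5·p_1 + 3·p_2), q_2* = 3·I/(5·p_1 + 3·p_2).
Here 5·5.44 + 3·7 = 48.2, giving q_1* = 4.1494 and q_2* = 2.4896.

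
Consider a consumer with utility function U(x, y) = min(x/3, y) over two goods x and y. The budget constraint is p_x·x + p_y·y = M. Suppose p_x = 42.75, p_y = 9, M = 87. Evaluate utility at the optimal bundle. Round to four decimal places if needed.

With perfect complements, no substitution: consume in ratio x:y = 3:1.
Budget: p_x·x + p_y·(1/3)·x = M, so (3·p_x + p_y)·x = 3·M.
Demand: x*(p_x,p_y,M) = 3·M/(3·p_x + p_y), y* = M/(3·p_x + p_y).
Here 3·42.75 + 9 = 137.25, giving x* = 1.9016 and y* = 0.6339.
Utility at the optimum: U(1.9016, 0.6339) = 0.6339.

V = 0.6339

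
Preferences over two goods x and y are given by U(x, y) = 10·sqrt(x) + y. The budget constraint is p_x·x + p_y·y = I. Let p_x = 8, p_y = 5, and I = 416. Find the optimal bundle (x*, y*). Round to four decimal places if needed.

MU_x = 5/√x, MU_y = 1. Tangency: 5/√x = p_x/p_y.
Solve: √x = 5·p_y/p_x, so x*(p_x,p_y) = (5·p_y/p_x)², and y* = (I − p_x·x*)/p_y.
Plugging in: x* = (5·5/8)² = 9.7656, y* = 67.575.

x* = 9.7656, y* = 67.575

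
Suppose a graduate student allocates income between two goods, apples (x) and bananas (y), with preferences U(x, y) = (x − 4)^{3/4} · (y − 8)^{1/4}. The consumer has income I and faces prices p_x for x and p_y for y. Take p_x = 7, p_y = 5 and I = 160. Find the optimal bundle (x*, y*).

Let x' = x−4, y' = y−8. MRS = 3·y'/x' = p_x/p_y.
Substituting into the budget: x* = 4 + 0.75·(I − 4·p_x − 8·p_y)/p_x, and y* = 8 + 0.25·(…)/p_y.
Discretionary income = 160 − 4·7 − 8·5 = 92; x* = 4 + 0.75·92/7 = 13.8571; y* = 8 + 0.25·92/5 = 12.6.

x* = 13.8571, y* = 12.6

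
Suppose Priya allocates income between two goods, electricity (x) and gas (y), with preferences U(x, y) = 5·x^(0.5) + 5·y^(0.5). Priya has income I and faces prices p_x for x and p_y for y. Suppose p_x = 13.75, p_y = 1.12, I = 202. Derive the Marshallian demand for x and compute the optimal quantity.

Substitute y = (y/x)·x into the budget: x* = I/(p_x + p_y·(y/x)).
Numerically y/x = 150.719467, so x* = 202/(13.75 + 1.12·150.719467) = 1.1065.

x* = 1.1065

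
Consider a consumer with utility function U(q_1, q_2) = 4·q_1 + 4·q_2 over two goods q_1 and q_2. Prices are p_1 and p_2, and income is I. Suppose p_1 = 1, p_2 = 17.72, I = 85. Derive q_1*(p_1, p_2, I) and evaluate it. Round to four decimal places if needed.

q_1 gives more utility per dollar, so spend all income on q_1: q_1* = I/p_1, q_2* = 0.
Numerically: q_1* = 85, q_2* = 0.

q_1* = 85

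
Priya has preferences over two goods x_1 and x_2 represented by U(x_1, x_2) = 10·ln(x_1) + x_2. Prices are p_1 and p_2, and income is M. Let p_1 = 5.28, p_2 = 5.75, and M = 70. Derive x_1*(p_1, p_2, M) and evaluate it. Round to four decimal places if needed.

x_1* = 10.8902

MU_x_1 = 10/x_1, MU_x_2 = 1. Tangency: 10/x_1 = p_1/p_2.
So x_1*(p_1,p_2) = 10·p_2/p_1, independent of income; and x_2* = (M − 10·p_2)/p_2.
At the given prices: x_1* = 10·5.75/5.28 = 10.8902.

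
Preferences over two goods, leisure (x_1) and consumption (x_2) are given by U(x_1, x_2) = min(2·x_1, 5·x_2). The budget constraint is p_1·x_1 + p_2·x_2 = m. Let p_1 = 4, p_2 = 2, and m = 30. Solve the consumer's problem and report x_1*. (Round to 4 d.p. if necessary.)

x_1* = 6.25

Leontief preferences: the optimum is at the kink where x_1/5 = x_2/2, i.e. x_2 = (2/5)·x_1.
Budget: p_1·x_1 + p_2·(2/5)·x_1 = m, so (5·p_1 + 2·p_2)·x_1 = 5·m.
Demand: x_1*(p_1,p_2,m) = 5·m/(5·p_1 + 2·p_2), x_2* = 2·m/(5·p_1 + 2·p_2).
Here 5·4 + 2·2 = 24, giving x_1* = 6.25.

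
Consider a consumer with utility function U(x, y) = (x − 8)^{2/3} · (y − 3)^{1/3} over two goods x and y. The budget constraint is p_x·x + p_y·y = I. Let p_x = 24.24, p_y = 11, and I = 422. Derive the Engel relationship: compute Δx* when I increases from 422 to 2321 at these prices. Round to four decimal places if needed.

Δx* = 52.2277

MRS = 2·(y−3)/(x−8). Tangency with p_x/p_y gives y−3 = (1/2)·(p_x/p_y)·(x−8).
After buying the subsistence bundle (8, 3), a share 2/3 of the remaining income goes to x: x* = 8 + 2/3·(I − 8p_x − 3p_y)/p_x.
Discretionary income = 422 − 8·24.24 − 3·11 = 195.08; x* = 8 + 2/3·195.08/24.24 = 13.3652.
At I' = 2321: x* = 65.593. Change: 65.593 − 13.3652 = 52.2277.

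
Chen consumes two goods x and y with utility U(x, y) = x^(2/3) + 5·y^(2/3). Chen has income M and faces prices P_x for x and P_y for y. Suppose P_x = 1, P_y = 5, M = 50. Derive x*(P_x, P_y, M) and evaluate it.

From the CES first-order condition, (1/5)·(y/x)^(1/3) = P_x/P_y.
Solve for the ratio: y/x = [5·P_x/P_y]^(3).
Substitute y = (y/x)·x into the budget: x* = M/(P_x + P_y·(y/x)).
Numerically y/x = 1, so x* = 50/(1 + 5·1) = 8.3333.

x* = 8.3333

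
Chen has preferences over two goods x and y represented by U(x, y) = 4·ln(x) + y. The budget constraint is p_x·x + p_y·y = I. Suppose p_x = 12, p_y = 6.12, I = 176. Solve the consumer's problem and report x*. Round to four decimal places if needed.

Set MRS = p_x/p_y: (4/x)/1 = p_x/p_y.
So x*(p_x,p_y) = 4·p_y/p_x, independent of income; and y* = (I − 4·p_y)/p_y.
At the given prices: x* = 4·6.12/12 = 2.04.

x* = 2.04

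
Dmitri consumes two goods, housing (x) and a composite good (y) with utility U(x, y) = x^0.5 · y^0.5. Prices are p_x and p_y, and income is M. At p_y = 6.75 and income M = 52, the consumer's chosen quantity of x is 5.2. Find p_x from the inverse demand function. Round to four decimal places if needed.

Tangency: MRS = y/x = p_x/p_y.
Rearranging, p_y·y = p_x·x. Substituting into the budget gives p_x·x·(1 + 1) = M.
Demand: x*(p_x,p_y,M) = 0.5·M/p_x and y* = 0.5·M/p_y.
Set x* = 5.2 in the demand function and solve for p_x: p_x = 5.

p_x = 5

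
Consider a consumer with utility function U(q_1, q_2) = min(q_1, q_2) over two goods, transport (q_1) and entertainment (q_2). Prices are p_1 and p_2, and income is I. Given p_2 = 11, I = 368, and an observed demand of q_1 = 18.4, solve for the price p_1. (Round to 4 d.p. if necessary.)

p_1 = 9

Leontief preferences: the optimum is at the kink where q_1/1 = q_2/1, i.e. q_2 = q_1.
Budget: p_1·q_1 + p_2·q_1 = I, so (p_1 + p_2)·q_1 = I.
Demand: q_1*(p_1,p_2,I) = I/(p_1 + p_2), q_2* = I/(p_1 + p_2).
Set q_1* = 18.4 in the demand function and solve for p_1: p_1 = 9.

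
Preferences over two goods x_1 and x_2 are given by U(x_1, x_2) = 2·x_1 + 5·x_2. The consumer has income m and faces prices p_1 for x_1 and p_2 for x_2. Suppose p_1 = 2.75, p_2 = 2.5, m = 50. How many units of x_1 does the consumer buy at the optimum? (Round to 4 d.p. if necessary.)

Perfect substitutes: compare marginal utility per dollar. 2/p_1 vs 5/p_2 → 0.7273 vs 2.
x_2 gives more utility per dollar, so spend all income on x_2: x_2* = m/p_2, x_1* = 0.
Numerically: x_1* = 0, x_2* = 20.

x_1* = 0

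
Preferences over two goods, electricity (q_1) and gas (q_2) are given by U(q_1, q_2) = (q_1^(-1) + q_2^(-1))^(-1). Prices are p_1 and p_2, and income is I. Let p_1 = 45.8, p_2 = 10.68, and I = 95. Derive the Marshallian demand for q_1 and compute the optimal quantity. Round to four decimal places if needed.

q_1* = 1.3988

MU_q_1 ∝ q_1^(-2), MU_q_2 ∝ q_2^(-2), so MRS = (q_2/q_1)^(2) = p_1/p_2.
Solve for the ratio: q_2/q_1 = [p_1/p_2]^(0.5).
Substitute q_2 = (q_2/q_1)·q_1 into the budget: q_1* = I/(p_1 + p_2·(q_2/q_1)).
Numerically q_2/q_1 = 2.070843, so q_1* = 95/(45.8 + 10.68·2.070843) = 1.3988.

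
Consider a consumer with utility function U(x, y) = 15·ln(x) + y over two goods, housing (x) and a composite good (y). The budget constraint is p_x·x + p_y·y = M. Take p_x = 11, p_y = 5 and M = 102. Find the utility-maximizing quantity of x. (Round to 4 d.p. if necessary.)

x* = 6.8182

Set MRS = p_x/p_y: (15/x)/1 = p_x/p_y.
So x*(p_x,p_y) = 15·p_y/p_x, independent of income; and y* = (M − 15·p_y)/p_y.
At the given prices: x* = 15·5/11 = 6.8182.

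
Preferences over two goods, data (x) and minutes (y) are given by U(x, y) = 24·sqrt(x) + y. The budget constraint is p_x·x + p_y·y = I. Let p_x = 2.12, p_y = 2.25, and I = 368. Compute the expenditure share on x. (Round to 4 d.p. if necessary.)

share on x = 0.9344

Plugging in: x* = (12·2.25/2.12)² = 162.2019, y* = 10.7254.
Expenditure on x: 2.12·162.2019 = 343.8679; share = 0.9344.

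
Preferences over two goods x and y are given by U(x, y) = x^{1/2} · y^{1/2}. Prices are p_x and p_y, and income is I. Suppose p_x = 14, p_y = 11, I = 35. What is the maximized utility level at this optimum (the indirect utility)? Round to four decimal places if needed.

V = 1.4102

MU_x/MU_y = (0.5·y)/(0.5·x); tangency sets this equal to p_x/p_y.
Rearranging, p_y·y = p_x·x. Substituting into the budget gives p_x·x·(1 + 1) = I.
Demand: x*(p_x,p_y,I) = 0.5·I/p_x and y* = 0.5·I/p_y.
At p_x=14, p_y=11, I=35: x* = 0.5·35/14 = 1.25, y* = 1.5909.
Utility at the optimum: U(1.25, 1.5909) = 1.4102.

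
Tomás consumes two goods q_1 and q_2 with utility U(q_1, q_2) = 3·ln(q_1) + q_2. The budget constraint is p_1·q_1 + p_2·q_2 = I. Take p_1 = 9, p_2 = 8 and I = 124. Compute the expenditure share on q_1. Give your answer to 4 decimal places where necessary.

At the given prices: q_1* = 3·8/9 = 2.6667, and q_2* = 12.5.
Expenditure on q_1: 9·2.6667 = 24; share = 0.1935.

share on q_1 = 0.1935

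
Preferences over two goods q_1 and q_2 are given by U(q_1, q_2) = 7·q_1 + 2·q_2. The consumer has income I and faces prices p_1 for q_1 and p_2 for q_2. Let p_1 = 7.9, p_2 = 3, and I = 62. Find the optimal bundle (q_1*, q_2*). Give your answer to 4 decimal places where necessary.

Perfect substitutes: compare marginal utility per dollar. 7/p_1 vs 2/p_2 → 0.8861 vs 0.6667.
q_1 gives more utility per dollar, so spend all income on q_1: q_1* = I/p_1, q_2* = 0.
Numerically: q_1* = 7.8481, q_2* = 0.

q_1* = 7.8481, q_2* = 0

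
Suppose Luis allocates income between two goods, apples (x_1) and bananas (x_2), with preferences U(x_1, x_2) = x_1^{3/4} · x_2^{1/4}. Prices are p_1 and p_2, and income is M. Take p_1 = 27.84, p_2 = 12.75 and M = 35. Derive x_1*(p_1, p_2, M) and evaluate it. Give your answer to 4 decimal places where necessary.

MU_x_1/MU_x_2 = (0.75·x_2)/(0.25·x_1); tangency sets this equal to p_1/p_2.
Rearranging, p_2·x_2 = (1/3)·p_1·x_1. Substituting into the budget gives p_1·x_1·(1 + (1/3)) = M.
Demand: x_1*(p_1,p_2,M) = 0.75·M/p_1 and x_2* = 0.25·M/p_2.
At p_1=27.84, p_2=12.75, M=35: x_1* = 0.75·35/27.84 = 0.9429.

x_1* = 0.9429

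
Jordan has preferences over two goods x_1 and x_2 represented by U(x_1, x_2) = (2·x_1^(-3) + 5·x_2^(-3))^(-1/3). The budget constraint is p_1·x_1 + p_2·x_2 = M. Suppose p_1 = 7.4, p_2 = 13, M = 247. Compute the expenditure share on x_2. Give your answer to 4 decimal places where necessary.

share on x_2 = 0.6574

MRS = MU_x_1/MU_x_2 = (2/5)·(x_2/x_1)^(4). Set equal to p_1/p_2.
Hence x_2/x_1 = ((5/2)·p_1/p_2)^(1/(4)), i.e. raised to the 0.25 power.
With the ratio pinned down, the budget gives x_1* = M/(p_1 + p_2·(x_2/x_1)) and x_2* = (x_2/x_1)·x_1*.
Numerically x_2/x_1 = 1.092212, so x_1* = 247/(7.4 + 13·1.092212) = 11.4358 and x_2* = 1.092212·11.4358 = 12.4904.
Expenditure on x_2: 13·12.4904 = 162.3748; share = 0.6574.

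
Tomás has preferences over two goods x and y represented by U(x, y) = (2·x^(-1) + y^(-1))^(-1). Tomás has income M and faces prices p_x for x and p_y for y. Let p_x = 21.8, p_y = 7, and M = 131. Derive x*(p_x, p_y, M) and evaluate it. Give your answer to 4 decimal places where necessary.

x* = 4.2902

MU_x ∝ 2·x^(-2), MU_y ∝ y^(-2), so MRS = 2·(y/x)^(2) = p_x/p_y.
Solve for the ratio: y/x = [(1/2)·p_x/p_y]^(0.5).
With the ratio pinned down, the budget gives x* = M/(p_x + p_y·(y/x)) and y* = (y/x)·x*.
Numerically y/x = 1.247855, so x* = 131/(21.8 + 7·1.247855) = 4.2902.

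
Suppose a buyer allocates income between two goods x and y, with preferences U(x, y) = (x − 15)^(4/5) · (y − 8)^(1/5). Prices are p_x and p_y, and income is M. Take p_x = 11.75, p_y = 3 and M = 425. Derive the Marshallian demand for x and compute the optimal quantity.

This is Cobb-Douglas in (x−15, y−8): tangency gives 0.8·p_y·(y−8) = 0.2·p_x·(x−15).
Substituting into the budget: x* = 15 + 0.8·(M − 15·p_x − 8·p_y)/p_x, and y* = 8 + 0.2·(…)/p_y.
Discretionary income = 425 − 15·11.75 − 8·3 = 224.75; x* = 15 + 0.8·224.75/11.75 = 30.3021.

x* = 30.3021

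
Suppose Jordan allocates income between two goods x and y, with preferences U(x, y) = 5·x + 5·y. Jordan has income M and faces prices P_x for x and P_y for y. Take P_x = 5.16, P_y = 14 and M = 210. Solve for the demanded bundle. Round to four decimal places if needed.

Perfect substitutes: compare marginal utility per dollar. 5/P_x vs 5/P_y → 0.969 vs 0.3571.
x gives more utility per dollar, so spend all income on x: x* = M/P_x, y* = 0.
Numerically: x* = 40.6977, y* = 0.

x* = 40.6977, y* = 0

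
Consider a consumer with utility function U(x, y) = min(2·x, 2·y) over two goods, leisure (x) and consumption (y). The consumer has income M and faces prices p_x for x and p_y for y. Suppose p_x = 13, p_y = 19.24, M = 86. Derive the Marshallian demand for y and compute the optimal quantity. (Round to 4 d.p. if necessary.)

y* = 2.6675

Leontief preferences: the optimum is at the kink where x/2 = y/2, i.e. y = x.
Budget: p_x·x + p_y·x = M, so (2·p_x + 2·p_y)·x = 2·M.
Demand: x*(p_x,p_y,M) = 2·M/(2·p_x + 2·p_y), y* = 2·M/(2·p_x + 2·p_y).
Here 2·13 + 2·19.24 = 64.48, giving y* = 2.6675.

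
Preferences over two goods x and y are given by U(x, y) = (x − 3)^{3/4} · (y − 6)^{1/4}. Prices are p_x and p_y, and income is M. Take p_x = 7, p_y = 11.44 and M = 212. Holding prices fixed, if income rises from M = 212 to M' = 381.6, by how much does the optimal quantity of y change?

Δy* = 3.7063

Substituting into the budget: x* = 3 + 0.75·(M − 3·p_x − 6·p_y)/p_x, and y* = 6 + 0.25·(…)/p_y.
Discretionary income = 212 − 3·7 − 6·11.44 = 122.36; y* = 6 + 0.25·122.36/11.44 = 8.674.
At M' = 381.6: y* = 12.3802. Change: 12.3802 − 8.674 = 3.7063.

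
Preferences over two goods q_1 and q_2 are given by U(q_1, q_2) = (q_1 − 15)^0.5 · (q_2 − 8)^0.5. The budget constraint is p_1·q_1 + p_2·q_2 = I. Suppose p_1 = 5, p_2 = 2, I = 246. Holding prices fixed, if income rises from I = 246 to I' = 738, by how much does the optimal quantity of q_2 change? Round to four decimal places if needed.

This is Cobb-Douglas in (q_1−15, q_2−8): tangency gives 0.5·p_2·(q_2−8) = 0.5·p_1·(q_1−15).
After buying the subsistence bundle (15, 8), a share 0.5 of the remaining income goes to q_1: q_1* = 15 + 0.5·(I − 15p_1 − 8p_2)/p_1.
Discretionary income = 246 − 15·5 − 8·2 = 155; q_2* = 8 + 0.5·155/2 = 46.75.
At I' = 738: q_2* = 169.75. Change: 169.75 − 46.75 = 123.

Δq_2* = 123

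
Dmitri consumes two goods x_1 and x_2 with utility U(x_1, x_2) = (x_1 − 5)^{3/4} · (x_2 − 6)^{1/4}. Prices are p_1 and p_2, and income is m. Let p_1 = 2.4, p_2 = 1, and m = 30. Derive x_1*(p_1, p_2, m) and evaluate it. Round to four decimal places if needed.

x_1* = 8.75

Substituting into the budget: x_1* = 5 + 0.75·(m − 5·p_1 − 6·p_2)/p_1, and x_2* = 6 + 0.25·(…)/p_2.
Discretionary income = 30 − 5·2.4 − 6·1 = 12; x_1* = 5 + 0.75·12/2.4 = 8.75.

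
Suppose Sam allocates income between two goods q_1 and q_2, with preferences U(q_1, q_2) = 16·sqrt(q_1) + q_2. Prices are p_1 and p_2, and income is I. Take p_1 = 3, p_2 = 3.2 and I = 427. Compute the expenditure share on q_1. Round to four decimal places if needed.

share on q_1 = 0.5116

Thus q_1* = (8·p_2/p_1)² — independent of I — with the rest of income spent on q_2.
Plugging in: q_1* = (8·3.2/3)² = 72.8178, q_2* = 65.1708.
Expenditure on q_1: 3·72.8178 = 218.4533; share = 0.5116.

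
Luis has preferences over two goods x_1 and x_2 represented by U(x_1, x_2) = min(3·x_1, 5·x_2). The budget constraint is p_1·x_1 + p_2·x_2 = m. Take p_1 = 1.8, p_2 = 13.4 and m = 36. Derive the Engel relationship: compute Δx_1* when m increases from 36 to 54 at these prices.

Δx_1* = 1.8293

Leontief preferences: the optimum is at the kink where x_1/5 = x_2/3, i.e. x_2 = (3/5)·x_1.
Budget: p_1·x_1 + p_2·(3/5)·x_1 = m, so (5·p_1 + 3·p_2)·x_1 = 5·m.
Demand: x_1*(p_1,p_2,m) = 5·m/(5·p_1 + 3·p_2), x_2* = 3·m/(5·p_1 + 3·p_2).
Here 5·1.8 + 3·13.4 = 49.2, giving x_1* = 3.6585.
At m' = 54: x_1* = 5.4878. Change: 5.4878 − 3.6585 = 1.8293.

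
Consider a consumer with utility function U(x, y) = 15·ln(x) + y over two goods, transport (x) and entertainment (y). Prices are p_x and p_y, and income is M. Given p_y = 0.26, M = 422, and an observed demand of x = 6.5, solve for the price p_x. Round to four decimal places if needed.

MU_x = 15/x, MU_y = 1. Tangency: 15/x = p_x/p_y.
So x*(p_x,p_y) = 15·p_y/p_x, independent of income; and y* = (M − 15·p_y)/p_y.
Set x* = 6.5 in the demand function and solve for p_x: p_x = 0.6.

p_x = 0.6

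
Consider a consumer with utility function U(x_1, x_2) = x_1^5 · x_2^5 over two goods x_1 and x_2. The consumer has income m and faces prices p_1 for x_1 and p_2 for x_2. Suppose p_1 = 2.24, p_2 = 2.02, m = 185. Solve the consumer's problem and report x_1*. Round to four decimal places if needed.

x_1* = 41.2946

Tangency: MRS = x_2/x_1 = p_1/p_2.
So 5·p_2·x_2 = 5·p_1·x_1; combined with the budget, a share 0.5 of income goes to x_1.
Demand: x_1*(p_1,p_2,m) = 0.5·m/p_1 and x_2* = 0.5·m/p_2.
At p_1=2.24, p_2=2.02, m=185: x_1* = 0.5·185/2.24 = 41.2946.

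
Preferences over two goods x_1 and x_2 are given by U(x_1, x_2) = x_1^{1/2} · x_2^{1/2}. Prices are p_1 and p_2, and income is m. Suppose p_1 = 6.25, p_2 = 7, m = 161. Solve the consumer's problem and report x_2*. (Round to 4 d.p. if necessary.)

x_2* = 11.5

Tangency: MRS = x_2/x_1 = p_1/p_2.
So 0.5·p_2·x_2 = 0.5·p_1·x_1; combined with the budget, a share 0.5 of income goes to x_1.
Demand: x_1*(p_1,p_2,m) = 0.5·m/p_1 and x_2* = 0.5·m/p_2.
At p_1=6.25, p_2=7, m=161: x_2* = 0.5·161/7 = 11.5.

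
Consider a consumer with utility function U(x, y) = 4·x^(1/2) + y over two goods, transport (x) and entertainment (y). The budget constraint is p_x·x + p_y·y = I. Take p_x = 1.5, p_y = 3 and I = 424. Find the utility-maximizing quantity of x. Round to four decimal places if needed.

x* = 16

Set MRS = p_x/p_y: 2·x^(−1/2) = p_x/p_y.
Solve: √x = 2·p_y/p_x, so x*(p_x,p_y) = (2·p_y/p_x)², and y* = (I − p_x·x*)/p_y.
Plugging in: x* = (2·3/1.5)² = 16.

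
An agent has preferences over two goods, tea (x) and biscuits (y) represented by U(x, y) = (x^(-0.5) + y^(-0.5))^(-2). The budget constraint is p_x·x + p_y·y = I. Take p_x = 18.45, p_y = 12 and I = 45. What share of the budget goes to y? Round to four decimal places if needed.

share on y = 0.4642

MRS = MU_x/MU_y = (y/x)^(1.5). Set equal to p_x/p_y.
Hence y/x = (p_x/p_y)^(1/(1.5)), i.e. raised to the 2/3 power.
Substitute y = (y/x)·x into the budget: x* = I/(p_x + p_y·(y/x)).
Numerically y/x = 1.33212, so x* = 45/(18.45 + 12·1.33212) = 1.3068 and y* = 1.33212·1.3068 = 1.7408.
Expenditure on y: 12·1.7408 = 20.8897; share = 0.4642.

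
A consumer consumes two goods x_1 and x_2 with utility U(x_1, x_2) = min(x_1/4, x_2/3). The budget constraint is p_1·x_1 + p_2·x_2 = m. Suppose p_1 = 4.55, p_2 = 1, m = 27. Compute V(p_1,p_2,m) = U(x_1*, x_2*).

With perfect complements, no substitution: consume in ratio x_1:x_2 = 4:3.
Budget: p_1·x_1 + p_2·(3/4)·x_1 = m, so (4·p_1 + 3·p_2)·x_1 = 4·m.
Demand: x_1*(p_1,p_2,m) = 4·m/(4·p_1 + 3·p_2), x_2* = 3·m/(4·p_1 + 3·p_2).
Here 4·4.55 + 3·1 = 21.2, giving x_1* = 5.0943 and x_2* = 3.8208.
Utility at the optimum: U(5.0943, 3.8208) = 1.2736.

V = 1.2736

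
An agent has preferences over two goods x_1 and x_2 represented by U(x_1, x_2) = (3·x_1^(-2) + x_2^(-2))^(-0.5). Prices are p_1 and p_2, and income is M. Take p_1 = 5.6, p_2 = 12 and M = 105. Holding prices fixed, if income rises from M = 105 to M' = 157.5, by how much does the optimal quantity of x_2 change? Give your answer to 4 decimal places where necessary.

Δx_2* = 2.3424

MU_x_1 ∝ 3·x_1^(-3), MU_x_2 ∝ x_2^(-3), so MRS = 3·(x_2/x_1)^(3) = p_1/p_2.
Hence x_2/x_1 = ((1/3)·p_1/p_2)^(1/(3)), i.e. raised to the 1/3 power.
Substitute x_2 = (x_2/x_1)·x_1 into the budget: x_1* = M/(p_1 + p_2·(x_2/x_1)).
Numerically x_2/x_1 = 0.53781, so x_1* = 105/(5.6 + 12·0.53781) = 8.711 and x_2* = 0.53781·8.711 = 4.6849.
At M' = 157.5: x_2* = 7.0273. Change: 7.0273 − 4.6849 = 2.3424.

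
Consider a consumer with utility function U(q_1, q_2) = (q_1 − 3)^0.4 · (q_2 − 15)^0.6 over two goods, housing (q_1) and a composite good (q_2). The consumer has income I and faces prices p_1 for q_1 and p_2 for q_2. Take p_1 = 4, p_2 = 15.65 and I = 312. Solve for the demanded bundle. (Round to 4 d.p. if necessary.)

q_1* = 9.525, q_2* = 17.5016

This is Cobb-Douglas in (q_1−3, q_2−15): tangency gives 0.4·p_2·(q_2−15) = 0.6·p_1·(q_1−3).
Substituting into the budget: q_1* = 3 + 0.4·(I − 3·p_1 − 15·p_2)/p_1, and q_2* = 15 + 0.6·(…)/p_2.
Discretionary income = 312 − 3·4 − 15·15.65 = 65.25; q_1* = 3 + 0.4·65.25/4 = 9.525; q_2* = 15 + 0.6·65.25/15.65 = 17.5016.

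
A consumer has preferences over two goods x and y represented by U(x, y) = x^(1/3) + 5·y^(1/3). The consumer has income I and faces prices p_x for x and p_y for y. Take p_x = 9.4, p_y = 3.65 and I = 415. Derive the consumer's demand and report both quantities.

MRS = MU_x/MU_y = (1/5)·(y/x)^(2/3). Set equal to p_x/p_y.
Solve for the ratio: y/x = [5·p_x/p_y]^(1.5).
With the ratio pinned down, the budget gives x* = I/(p_x + p_y·(y/x)) and y* = (y/x)·x*.
Numerically y/x = 46.20697, so x* = 415/(9.4 + 3.65·46.20697) = 2.3307 and y* = 46.20697·2.3307 = 107.6962.

x* = 2.3307, y* = 107.6962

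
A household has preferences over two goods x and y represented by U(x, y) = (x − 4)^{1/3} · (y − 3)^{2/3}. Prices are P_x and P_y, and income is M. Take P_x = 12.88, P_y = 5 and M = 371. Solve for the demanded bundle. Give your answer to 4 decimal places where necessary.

x* = 11.8799, y* = 43.5973

Let x' = x−4, y' = y−3. MRS = (1/2)·y'/x' = P_x/P_y.
After buying the subsistence bundle (4, 3), a share 1/3 of the remaining income goes to x: x* = 4 + 1/3·(M − 4P_x − 3P_y)/P_x.
Discretionary income = 371 − 4·12.88 − 3·5 = 304.48; x* = 4 + 1/3·304.48/12.88 = 11.8799; y* = 3 + 2/3·304.48/5 = 43.5973.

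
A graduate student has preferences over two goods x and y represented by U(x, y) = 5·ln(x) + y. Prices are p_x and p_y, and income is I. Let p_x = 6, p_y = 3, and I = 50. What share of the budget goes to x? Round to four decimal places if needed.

share on x = 0.3

At the given prices: x* = 5·3/6 = 2.5, and y* = 11.6667.
Expenditure on x: 6·2.5 = 15; share = 0.3.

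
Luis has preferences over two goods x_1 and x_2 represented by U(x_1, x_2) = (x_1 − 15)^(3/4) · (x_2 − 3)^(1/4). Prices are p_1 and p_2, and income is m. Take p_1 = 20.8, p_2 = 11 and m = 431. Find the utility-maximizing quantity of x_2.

x_2* = 4.9545

Discretionary income = 431 − 15·20.8 − 3·11 = 86; x_2* = 3 + 0.25·86/11 = 4.9545.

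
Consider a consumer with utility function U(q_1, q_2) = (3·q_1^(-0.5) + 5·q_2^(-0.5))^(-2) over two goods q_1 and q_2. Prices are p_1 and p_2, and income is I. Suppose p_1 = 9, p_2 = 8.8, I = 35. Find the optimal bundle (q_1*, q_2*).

q_1* = 1.6236, q_2* = 2.3168

MU_q_1 ∝ 3·q_1^(-1.5), MU_q_2 ∝ 5·q_2^(-1.5), so MRS = (3/5)·(q_2/q_1)^(1.5) = p_1/p_2.
Hence q_2/q_1 = ((5/3)·p_1/p_2)^(1/(1.5)), i.e. raised to the 2/3 power.
Substitute q_2 = (q_2/q_1)·q_1 into the budget: q_1* = I/(p_1 + p_2·(q_2/q_1)).
Numerically q_2/q_1 = 1.42694, so q_1* = 35/(9 + 8.8·1.42694) = 1.6236 and q_2* = 1.42694·1.6236 = 2.3168.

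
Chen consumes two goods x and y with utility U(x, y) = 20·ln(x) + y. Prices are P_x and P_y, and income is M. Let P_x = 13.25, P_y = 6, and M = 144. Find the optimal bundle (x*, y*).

x* = 9.0566, y* = 4

Set MRS = P_x/P_y: (20/x)/1 = P_x/P_y.
So x*(P_x,P_y) = 20·P_y/P_x, independent of income; and y* = (M − 20·P_y)/P_y.
At the given prices: x* = 20·6/13.25 = 9.0566, and y* = 4.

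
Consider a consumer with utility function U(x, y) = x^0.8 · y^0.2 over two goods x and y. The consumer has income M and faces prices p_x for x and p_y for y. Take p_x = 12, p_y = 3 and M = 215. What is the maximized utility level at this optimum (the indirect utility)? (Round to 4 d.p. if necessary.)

V = 14.3333

MU_x/MU_y = (0.8·y)/(0.2·x); tangency sets this equal to p_x/p_y.
So 0.8·p_y·y = 0.2·p_x·x; combined with the budget, a share 0.8 of income goes to x.
Demand: x*(p_x,p_y,M) = 0.8·M/p_x and y* = 0.2·M/p_y.
At p_x=12, p_y=3, M=215: x* = 0.8·215/12 = 14.3333, y* = 14.3333.
Utility at the optimum: U(14.3333, 14.3333) = 14.3333.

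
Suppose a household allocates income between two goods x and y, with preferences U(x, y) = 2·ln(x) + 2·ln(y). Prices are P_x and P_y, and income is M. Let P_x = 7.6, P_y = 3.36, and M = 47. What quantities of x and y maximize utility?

x* = 3.0921, y* = 6.994

MU_x/MU_y = (2·y)/(2·x); tangency sets this equal to P_x/P_y.
Rearranging, P_y·y = P_x·x. Substituting into the budget gives P_x·x·(1 + 1) = M.
Demand: x*(P_x,P_y,M) = 0.5·M/P_x and y* = 0.5·M/P_y.
At P_x=7.6, P_y=3.36, M=47: x* = 0.5·47/7.6 = 3.0921, y* = 6.994.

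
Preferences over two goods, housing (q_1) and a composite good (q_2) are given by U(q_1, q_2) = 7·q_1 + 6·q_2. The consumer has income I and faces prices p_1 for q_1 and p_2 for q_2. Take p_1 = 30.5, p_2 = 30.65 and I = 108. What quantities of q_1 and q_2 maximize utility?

Linear utility — the consumer picks whichever good has higher MU/price: 7/30.5 = 0.2295 vs 6/30.65 = 0.1958.
q_1 gives more utility per dollar, so spend all income on q_1: q_1* = I/p_1, q_2* = 0.
Numerically: q_1* = 3.541, q_2* = 0.

q_1* = 3.541, q_2* = 0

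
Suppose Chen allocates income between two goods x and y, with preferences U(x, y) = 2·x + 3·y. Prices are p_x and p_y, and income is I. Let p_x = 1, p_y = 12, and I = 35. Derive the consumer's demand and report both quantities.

Perfect substitutes: compare marginal utility per dollar. 2/p_x vs 3/p_y → 2 vs 0.25.
x gives more utility per dollar, so spend all income on x: x* = I/p_x, y* = 0.
Numerically: x* = 35, y* = 0.

x* = 35, y* = 0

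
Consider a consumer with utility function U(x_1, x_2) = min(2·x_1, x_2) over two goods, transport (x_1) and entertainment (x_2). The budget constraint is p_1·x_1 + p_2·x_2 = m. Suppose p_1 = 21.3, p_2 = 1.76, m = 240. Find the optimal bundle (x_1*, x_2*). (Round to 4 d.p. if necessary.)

x_1* = 9.6696, x_2* = 19.3392

With perfect complements, no substitution: consume in ratio x_1:x_2 = 1:2.
Budget: p_1·x_1 + p_2·2·x_1 = m, so (p_1 + 2·p_2)·x_1 = m.
Demand: x_1*(p_1,p_2,m) = m/(p_1 + 2·p_2), x_2* = 2·m/(p_1 + 2·p_2).
Here 21.3 + 2·1.76 = 24.82, giving x_1* = 9.6696 and x_2* = 19.3392.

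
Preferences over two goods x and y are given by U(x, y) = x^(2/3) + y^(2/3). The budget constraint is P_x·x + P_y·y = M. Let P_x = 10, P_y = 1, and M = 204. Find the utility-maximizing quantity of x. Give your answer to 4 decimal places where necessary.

x* = 0.202

MRS = MU_x/MU_y = (y/x)^(1/3). Set equal to P_x/P_y.
Hence y/x = (P_x/P_y)^(1/(1/3)), i.e. raised to the 3 power.
With the ratio pinned down, the budget gives x* = M/(P_x + P_y·(y/x)) and y* = (y/x)·x*.
Numerically y/x = 1000, so x* = 204/(10 + 1·1000) = 0.202.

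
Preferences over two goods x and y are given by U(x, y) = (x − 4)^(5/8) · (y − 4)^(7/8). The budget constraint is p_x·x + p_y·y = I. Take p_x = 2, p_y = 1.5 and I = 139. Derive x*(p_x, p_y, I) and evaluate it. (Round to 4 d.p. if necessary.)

x* = 30.0417

Let x' = x−4, y' = y−4. MRS = (5/7)·y'/x' = p_x/p_y.
Substituting into the budget: x* = 4 + 5/12·(I − 4·p_x − 4·p_y)/p_x, and y* = 4 + 7/12·(…)/p_y.
Discretionary income = 139 − 4·2 − 4·1.5 = 125; x* = 4 + 5/12·125/2 = 30.0417.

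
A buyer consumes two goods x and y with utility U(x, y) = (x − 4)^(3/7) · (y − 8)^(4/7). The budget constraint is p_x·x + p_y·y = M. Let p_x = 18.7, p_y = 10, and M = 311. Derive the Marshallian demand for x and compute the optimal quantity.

x* = 7.5798

MRS = (3/4)·(y−8)/(x−4). Tangency with p_x/p_y gives y−8 = (4/3)·(p_x/p_y)·(x−4).
Substituting into the budget: x* = 4 + 3/7·(M − 4·p_x − 8·p_y)/p_x, and y* = 8 + 4/7·(…)/p_y.
Discretionary income = 311 − 4·18.7 − 8·10 = 156.2; x* = 4 + 3/7·156.2/18.7 = 7.5798.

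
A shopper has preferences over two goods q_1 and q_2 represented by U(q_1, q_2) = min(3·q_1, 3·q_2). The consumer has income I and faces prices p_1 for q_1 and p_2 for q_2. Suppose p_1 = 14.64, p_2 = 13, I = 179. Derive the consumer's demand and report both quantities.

Demand: q_1*(p_1,p_2,I) = 3·I/(3·p_1 + 3·p_2), q_2* = 3·I/(3·p_1 + 3·p_2).
Here 3·14.64 + 3·13 = 82.92, giving q_1* = 6.4761 and q_2* = 6.4761.

q_1* = 6.4761, q_2* = 6.4761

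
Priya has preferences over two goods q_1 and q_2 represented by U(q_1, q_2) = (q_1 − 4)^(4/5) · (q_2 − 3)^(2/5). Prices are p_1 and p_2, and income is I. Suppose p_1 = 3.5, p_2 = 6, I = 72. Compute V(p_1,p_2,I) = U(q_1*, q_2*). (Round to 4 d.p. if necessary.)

V = 6.9861

This is Cobb-Douglas in (q_1−4, q_2−3): tangency gives 0.8·p_2·(q_2−3) = 0.4·p_1·(q_1−4).
Substituting into the budget: q_1* = 4 + 2/3·(I − 4·p_1 − 3·p_2)/p_1, and q_2* = 3 + 1/3·(…)/p_2.
Discretionary income = 72 − 4·3.5 − 3·6 = 40; q_1* = 4 + 2/3·40/3.5 = 11.619; q_2* = 3 + 1/3·40/6 = 5.2222.
Utility at the optimum: U(11.619, 5.2222) = 6.9861.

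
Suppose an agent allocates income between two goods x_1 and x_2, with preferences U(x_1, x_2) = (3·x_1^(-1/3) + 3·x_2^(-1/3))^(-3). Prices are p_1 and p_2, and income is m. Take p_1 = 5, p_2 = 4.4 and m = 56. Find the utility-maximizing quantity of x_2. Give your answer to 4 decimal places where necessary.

From the CES first-order condition, (x_2/x_1)^(4/3) = p_1/p_2.
Solve for the ratio: x_2/x_1 = [p_1/p_2]^(0.75).
With the ratio pinned down, the budget gives x_1* = m/(p_1 + p_2·(x_2/x_1)) and x_2* = (x_2/x_1)·x_1*.
Numerically x_2/x_1 = 1.100622, so x_1* = 56/(5 + 4.4·1.100622) = 5.6895 and x_2* = 1.100622·5.6895 = 6.262.

x_2* = 6.262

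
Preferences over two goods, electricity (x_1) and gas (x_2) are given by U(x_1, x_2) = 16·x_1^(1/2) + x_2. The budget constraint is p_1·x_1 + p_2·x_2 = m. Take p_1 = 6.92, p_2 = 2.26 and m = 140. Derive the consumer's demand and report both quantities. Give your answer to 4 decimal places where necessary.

Set MRS = p_1/p_2: 8·x_1^(−1/2) = p_1/p_2.
Solve: √x_1 = 8·p_2/p_1, so x_1*(p_1,p_2) = (8·p_2/p_1)², and x_2* = (m − p_1·x_1*)/p_2.
Plugging in: x_1* = (8·2.26/6.92)² = 6.8263, x_2* = 41.0452.

x_1* = 6.8263, x_2* = 41.0452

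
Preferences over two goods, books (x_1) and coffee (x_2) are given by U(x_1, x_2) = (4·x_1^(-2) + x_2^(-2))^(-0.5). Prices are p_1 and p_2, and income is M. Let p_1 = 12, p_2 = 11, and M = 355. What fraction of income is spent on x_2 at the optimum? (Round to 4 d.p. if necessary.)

MU_x_1 ∝ 4·x_1^(-3), MU_x_2 ∝ x_2^(-3), so MRS = 4·(x_2/x_1)^(3) = p_1/p_2.
Hence x_2/x_1 = ((1/4)·p_1/p_2)^(1/(3)), i.e. raised to the 1/3 power.
With the ratio pinned down, the budget gives x_1* = M/(p_1 + p_2·(x_2/x_1)) and x_2* = (x_2/x_1)·x_1*.
Numerically x_2/x_1 = 0.648499, so x_1* = 355/(12 + 11·0.648499) = 18.5539 and x_2* = 0.648499·18.5539 = 12.0322.
Expenditure on x_2: 11·12.0322 = 132.3538; share = 0.3728.

share on x_2 = 0.3728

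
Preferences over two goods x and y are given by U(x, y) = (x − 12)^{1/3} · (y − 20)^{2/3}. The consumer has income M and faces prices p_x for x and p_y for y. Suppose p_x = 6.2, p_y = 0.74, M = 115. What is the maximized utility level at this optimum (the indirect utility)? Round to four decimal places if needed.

V = 9.0831

This is Cobb-Douglas in (x−12, y−20): tangency gives 1/3·p_y·(y−20) = 2/3·p_x·(x−12).
After buying the subsistence bundle (12, 20), a share 1/3 of the remaining income goes to x: x* = 12 + 1/3·(M − 12p_x − 20p_y)/p_x.
Discretionary income = 115 − 12·6.2 − 20·0.74 = 25.8; x* = 12 + 1/3·25.8/6.2 = 13.3871; y* = 20 + 2/3·25.8/0.74 = 43.2432.
Utility at the optimum: U(13.3871, 43.2432) = 9.0831.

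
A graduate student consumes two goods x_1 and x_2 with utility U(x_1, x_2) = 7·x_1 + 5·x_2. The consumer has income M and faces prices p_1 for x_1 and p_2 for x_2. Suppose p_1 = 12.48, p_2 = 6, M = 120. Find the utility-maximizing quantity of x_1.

x_1* = 0

Perfect substitutes: compare marginal utility per dollar. 7/p_1 vs 5/p_2 → 0.5609 vs 0.8333.
x_2 gives more utility per dollar, so spend all income on x_2: x_2* = M/p_2, x_1* = 0.
Numerically: x_1* = 0, x_2* = 20.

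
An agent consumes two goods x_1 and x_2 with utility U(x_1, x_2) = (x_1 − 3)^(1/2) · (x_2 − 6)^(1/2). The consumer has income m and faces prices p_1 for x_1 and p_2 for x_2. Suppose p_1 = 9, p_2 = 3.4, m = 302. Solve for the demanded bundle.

Substituting into the budget: x_1* = 3 + 0.5·(m − 3·p_1 − 6·p_2)/p_1, and x_2* = 6 + 0.5·(…)/p_2.
Discretionary income = 302 − 3·9 − 6·3.4 = 254.6; x_1* = 3 + 0.5·254.6/9 = 17.1444; x_2* = 6 + 0.5·254.6/3.4 = 43.4412.

x_1* = 17.1444, x_2* = 43.4412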